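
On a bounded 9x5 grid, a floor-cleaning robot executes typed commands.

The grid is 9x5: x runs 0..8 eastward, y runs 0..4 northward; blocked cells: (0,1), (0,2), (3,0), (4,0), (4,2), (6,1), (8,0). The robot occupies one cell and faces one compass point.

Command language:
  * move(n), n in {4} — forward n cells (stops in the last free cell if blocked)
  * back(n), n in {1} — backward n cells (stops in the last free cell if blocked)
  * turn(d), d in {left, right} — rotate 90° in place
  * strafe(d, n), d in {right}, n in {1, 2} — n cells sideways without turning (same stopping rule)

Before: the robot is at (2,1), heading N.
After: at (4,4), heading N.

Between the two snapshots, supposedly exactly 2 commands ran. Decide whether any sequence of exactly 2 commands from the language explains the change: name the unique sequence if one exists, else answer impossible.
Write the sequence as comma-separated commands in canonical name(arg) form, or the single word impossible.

key: running strafe(right, 2) before move(4) would end elsewhere — order is forced
initial: at (2,1), heading N
1. move(4) → at (2,4), heading N
2. strafe(right, 2) → at (4,4), heading N
uniquely the one of 36 2-step routes that fits.

move(4), strafe(right, 2)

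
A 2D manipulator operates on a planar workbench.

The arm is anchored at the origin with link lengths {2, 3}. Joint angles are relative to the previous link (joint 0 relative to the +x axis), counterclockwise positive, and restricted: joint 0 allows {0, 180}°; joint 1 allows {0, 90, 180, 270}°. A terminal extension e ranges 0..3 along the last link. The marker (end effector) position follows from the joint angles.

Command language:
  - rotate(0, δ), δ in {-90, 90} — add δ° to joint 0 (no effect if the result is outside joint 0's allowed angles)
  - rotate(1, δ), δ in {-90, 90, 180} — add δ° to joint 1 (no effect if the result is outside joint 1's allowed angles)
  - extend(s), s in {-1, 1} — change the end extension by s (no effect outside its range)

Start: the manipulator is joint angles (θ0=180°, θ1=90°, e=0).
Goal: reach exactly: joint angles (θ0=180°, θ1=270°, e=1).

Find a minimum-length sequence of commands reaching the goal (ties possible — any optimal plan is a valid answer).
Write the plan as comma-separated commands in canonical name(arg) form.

rotate(1, 180), extend(1)

begin: joint angles (θ0=180°, θ1=90°, e=0)
t=1 rotate(1, 180) ⇒ joint angles (θ0=180°, θ1=270°, e=0)
t=2 extend(1) ⇒ joint angles (θ0=180°, θ1=270°, e=1)
minimal: 2 command(s), checked below 2.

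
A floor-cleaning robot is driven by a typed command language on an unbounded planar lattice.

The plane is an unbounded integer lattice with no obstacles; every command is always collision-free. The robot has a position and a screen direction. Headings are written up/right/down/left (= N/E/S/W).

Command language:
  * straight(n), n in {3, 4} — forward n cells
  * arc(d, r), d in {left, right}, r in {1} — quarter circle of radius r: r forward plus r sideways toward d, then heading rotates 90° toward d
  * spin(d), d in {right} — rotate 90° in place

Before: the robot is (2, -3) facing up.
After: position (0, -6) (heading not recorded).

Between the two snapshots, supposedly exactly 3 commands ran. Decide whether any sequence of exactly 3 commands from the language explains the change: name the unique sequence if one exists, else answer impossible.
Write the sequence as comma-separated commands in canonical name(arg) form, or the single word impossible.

key: running straight(3) before arc(left, 1) would end elsewhere — order is forced
t0: (2, -3) facing up
t=1 arc(left, 1) ⇒ (1, -2) facing left
t=2 arc(left, 1) ⇒ (0, -3) facing down
t=3 straight(3) ⇒ (0, -6) facing down
all 125 alternatives checked — unique.

arc(left, 1), arc(left, 1), straight(3)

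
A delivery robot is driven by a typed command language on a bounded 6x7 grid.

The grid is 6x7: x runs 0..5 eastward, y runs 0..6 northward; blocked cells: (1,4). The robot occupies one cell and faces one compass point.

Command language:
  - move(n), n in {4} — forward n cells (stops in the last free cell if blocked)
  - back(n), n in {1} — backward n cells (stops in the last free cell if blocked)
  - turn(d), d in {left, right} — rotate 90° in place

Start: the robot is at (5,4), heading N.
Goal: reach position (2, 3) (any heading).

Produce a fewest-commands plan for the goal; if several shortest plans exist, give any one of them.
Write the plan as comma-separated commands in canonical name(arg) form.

from: at (5,4), heading N
1. turn(left) → at (5,4), heading W
2. move(4) → at (2,4), heading W
3. turn(right) → at (2,4), heading N
4. back(1) → at (2,3), heading N
nothing shorter than 4 reaches the goal.

turn(left), move(4), turn(right), back(1)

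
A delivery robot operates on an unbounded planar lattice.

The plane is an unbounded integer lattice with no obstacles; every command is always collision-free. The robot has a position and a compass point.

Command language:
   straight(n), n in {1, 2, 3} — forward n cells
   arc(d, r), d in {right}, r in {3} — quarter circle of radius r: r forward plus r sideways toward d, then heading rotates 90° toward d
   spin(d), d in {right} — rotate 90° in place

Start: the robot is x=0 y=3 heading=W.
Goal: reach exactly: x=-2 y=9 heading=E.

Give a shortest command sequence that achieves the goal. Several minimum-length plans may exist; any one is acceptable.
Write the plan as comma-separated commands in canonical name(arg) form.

t0: x=0 y=3 heading=W
[1] after straight(2): x=-2 y=3 heading=W
[2] after arc(right, 3): x=-5 y=6 heading=N
[3] after arc(right, 3): x=-2 y=9 heading=E
no 2-step plan works, so 3 is optimal.

straight(2), arc(right, 3), arc(right, 3)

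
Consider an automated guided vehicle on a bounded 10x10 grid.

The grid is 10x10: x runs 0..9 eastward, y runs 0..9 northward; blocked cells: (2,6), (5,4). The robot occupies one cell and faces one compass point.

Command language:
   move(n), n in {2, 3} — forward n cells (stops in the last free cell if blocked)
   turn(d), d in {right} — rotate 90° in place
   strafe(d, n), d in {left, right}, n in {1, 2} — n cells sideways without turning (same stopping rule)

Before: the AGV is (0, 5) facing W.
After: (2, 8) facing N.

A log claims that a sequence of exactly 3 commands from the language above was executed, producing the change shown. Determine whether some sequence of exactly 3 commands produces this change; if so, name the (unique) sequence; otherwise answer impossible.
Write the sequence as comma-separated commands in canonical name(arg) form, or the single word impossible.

key: position moved to (2,8) AND the heading swung to N — translation plus rotation needed
t0: (0, 5) facing W
t=1 turn(right) ⇒ (0, 5) facing N
t=2 move(3) ⇒ (0, 8) facing N
t=3 strafe(right, 2) ⇒ (2, 8) facing N
no rival 3-sequence matches.

turn(right), move(3), strafe(right, 2)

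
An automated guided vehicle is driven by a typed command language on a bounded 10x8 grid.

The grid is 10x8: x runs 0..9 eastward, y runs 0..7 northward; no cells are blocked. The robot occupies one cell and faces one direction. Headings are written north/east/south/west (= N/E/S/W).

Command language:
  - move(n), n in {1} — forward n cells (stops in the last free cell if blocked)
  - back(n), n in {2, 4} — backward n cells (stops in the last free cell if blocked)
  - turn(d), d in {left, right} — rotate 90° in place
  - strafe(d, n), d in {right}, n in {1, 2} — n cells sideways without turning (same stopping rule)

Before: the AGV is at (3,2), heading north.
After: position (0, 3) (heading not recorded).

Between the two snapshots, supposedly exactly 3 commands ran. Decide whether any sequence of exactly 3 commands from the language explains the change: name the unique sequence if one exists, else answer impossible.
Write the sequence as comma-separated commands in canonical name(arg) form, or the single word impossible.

key: running back(4) before move(1) would end elsewhere — order is forced
t0: at (3,2), heading north
[1] after move(1): at (3,3), heading north
[2] after turn(right): at (3,3), heading east
[3] after back(4): at (0,3), heading east
no other 3-command option fits: unique.

move(1), turn(right), back(4)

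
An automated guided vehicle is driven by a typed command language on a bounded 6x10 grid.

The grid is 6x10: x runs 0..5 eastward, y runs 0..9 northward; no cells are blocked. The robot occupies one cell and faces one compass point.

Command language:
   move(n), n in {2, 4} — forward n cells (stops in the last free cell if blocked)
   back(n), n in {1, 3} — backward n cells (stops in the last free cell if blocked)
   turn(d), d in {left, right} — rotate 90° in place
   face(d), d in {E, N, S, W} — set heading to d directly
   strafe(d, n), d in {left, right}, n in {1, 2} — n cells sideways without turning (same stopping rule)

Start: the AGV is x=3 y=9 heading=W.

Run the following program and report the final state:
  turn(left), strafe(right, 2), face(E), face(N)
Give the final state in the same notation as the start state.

x=1 y=9 heading=N

t0: x=3 y=9 heading=W
[1] after turn(left): x=3 y=9 heading=S
[2] after strafe(right, 2): x=1 y=9 heading=S
[3] after face(E): x=1 y=9 heading=E
[4] after face(N): x=1 y=9 heading=N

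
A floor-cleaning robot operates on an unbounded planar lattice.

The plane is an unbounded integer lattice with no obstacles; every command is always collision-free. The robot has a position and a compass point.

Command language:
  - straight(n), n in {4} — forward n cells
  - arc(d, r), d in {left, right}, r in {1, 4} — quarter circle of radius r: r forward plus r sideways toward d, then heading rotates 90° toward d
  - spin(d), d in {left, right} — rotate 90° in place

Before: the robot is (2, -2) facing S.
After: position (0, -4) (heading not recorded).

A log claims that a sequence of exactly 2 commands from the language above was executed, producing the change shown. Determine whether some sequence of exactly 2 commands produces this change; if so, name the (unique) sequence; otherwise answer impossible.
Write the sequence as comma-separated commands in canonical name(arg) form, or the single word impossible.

arc(right, 1), arc(left, 1)

key: running arc(left, 1) before arc(right, 1) would end elsewhere — order is forced
begin: (2, -2) facing S
[1] after arc(right, 1): (1, -3) facing W
[2] after arc(left, 1): (0, -4) facing S
no other 2-command option fits: unique.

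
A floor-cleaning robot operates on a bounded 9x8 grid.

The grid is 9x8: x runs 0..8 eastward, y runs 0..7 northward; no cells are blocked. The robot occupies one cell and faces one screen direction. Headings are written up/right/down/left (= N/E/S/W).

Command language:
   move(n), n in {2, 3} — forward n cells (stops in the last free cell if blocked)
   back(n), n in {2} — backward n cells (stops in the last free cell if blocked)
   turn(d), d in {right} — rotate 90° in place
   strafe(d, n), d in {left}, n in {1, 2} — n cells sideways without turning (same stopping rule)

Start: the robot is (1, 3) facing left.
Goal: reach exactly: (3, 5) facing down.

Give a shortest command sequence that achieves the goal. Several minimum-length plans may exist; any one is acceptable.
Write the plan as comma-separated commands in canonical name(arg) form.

initial: (1, 3) facing left
1. back(2) → (3, 3) facing left
2. turn(right) → (3, 3) facing up
3. turn(right) → (3, 3) facing right
4. strafe(left, 2) → (3, 5) facing right
5. turn(right) → (3, 5) facing down
nothing shorter than 5 reaches the goal.

back(2), turn(right), turn(right), strafe(left, 2), turn(right)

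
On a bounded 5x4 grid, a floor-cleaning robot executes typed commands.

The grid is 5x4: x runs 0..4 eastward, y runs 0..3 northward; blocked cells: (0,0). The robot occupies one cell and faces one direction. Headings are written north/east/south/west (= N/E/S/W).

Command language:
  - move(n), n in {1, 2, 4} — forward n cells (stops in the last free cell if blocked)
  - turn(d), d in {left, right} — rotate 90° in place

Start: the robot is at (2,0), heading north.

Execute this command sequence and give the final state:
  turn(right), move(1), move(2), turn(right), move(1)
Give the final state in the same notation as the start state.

at (4,0), heading south

begin: at (2,0), heading north
1. turn(right) → at (2,0), heading east
2. move(1) → at (3,0), heading east
3. move(2) → at (4,0), heading east
4. turn(right) → at (4,0), heading south
5. move(1) → at (4,0), heading south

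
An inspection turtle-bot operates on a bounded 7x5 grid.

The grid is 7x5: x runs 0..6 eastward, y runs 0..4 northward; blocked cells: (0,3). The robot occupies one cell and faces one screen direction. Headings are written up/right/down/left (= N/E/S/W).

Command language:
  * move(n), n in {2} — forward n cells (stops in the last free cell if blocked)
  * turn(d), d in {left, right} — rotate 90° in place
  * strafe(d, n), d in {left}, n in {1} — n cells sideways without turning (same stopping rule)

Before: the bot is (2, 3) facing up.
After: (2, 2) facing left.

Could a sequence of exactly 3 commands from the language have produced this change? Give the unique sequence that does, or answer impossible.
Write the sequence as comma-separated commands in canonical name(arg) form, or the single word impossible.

checked all 3-command options: none fits.

impossible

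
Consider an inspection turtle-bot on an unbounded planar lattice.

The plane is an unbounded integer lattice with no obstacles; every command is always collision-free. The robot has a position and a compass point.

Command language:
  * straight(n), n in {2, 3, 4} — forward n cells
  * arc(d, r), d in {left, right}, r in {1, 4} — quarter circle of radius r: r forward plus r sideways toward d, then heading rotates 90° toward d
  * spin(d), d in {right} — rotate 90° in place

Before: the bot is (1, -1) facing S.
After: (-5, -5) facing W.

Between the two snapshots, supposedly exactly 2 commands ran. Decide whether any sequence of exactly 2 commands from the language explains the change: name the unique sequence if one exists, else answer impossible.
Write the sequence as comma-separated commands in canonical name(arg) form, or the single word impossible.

arc(right, 4), straight(2)

key: position moved to (-5,-5) AND the heading swung to W — translation plus rotation needed
from: (1, -1) facing S
t=1 arc(right, 4) ⇒ (-3, -5) facing W
t=2 straight(2) ⇒ (-5, -5) facing W
uniquely the one of 64 2-step routes that fits.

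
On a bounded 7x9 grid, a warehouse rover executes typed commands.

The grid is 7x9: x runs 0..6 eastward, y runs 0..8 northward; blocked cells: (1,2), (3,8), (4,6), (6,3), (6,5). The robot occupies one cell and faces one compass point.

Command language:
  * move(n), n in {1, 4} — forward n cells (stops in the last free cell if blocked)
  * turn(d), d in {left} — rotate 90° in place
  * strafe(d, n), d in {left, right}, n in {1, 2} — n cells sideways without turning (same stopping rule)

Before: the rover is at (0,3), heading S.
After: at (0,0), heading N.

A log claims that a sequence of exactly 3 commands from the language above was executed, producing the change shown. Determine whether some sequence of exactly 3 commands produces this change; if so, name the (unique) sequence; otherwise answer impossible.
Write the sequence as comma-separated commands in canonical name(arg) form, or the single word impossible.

key: running turn(left) before move(4) would end elsewhere — order is forced
start: at (0,3), heading S
t=1 move(4) ⇒ at (0,0), heading S
t=2 turn(left) ⇒ at (0,0), heading E
t=3 turn(left) ⇒ at (0,0), heading N
no other 3-command option fits: unique.

move(4), turn(left), turn(left)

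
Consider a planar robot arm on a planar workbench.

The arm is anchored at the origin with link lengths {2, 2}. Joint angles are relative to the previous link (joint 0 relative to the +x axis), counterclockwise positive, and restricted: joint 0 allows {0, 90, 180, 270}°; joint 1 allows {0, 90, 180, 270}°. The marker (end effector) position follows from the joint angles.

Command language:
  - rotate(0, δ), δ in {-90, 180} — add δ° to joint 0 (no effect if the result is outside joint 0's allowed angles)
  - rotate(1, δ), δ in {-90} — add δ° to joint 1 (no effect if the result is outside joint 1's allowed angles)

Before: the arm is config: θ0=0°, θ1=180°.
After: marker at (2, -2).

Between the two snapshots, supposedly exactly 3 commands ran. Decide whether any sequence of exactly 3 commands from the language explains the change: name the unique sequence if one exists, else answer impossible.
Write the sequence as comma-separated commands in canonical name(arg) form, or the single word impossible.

start: config: θ0=0°, θ1=180°
[1] after rotate(1, -90): config: θ0=0°, θ1=90°
[2] after rotate(1, -90): config: θ0=0°, θ1=0°
[3] after rotate(1, -90): config: θ0=0°, θ1=270°
no rival 3-sequence matches.

rotate(1, -90), rotate(1, -90), rotate(1, -90)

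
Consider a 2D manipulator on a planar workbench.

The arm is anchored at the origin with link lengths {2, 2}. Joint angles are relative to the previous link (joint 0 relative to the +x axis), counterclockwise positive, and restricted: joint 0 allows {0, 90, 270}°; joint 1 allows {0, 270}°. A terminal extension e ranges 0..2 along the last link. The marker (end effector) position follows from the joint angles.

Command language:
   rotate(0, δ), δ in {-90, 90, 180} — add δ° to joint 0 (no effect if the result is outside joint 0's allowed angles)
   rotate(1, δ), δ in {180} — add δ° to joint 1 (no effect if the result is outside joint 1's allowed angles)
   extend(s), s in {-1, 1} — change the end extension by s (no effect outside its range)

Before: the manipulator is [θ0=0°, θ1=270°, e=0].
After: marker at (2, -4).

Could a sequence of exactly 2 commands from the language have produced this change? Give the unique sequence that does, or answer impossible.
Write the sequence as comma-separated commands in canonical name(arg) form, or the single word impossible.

extend(1), extend(1)

initial: [θ0=0°, θ1=270°, e=0]
1. extend(1) → [θ0=0°, θ1=270°, e=1]
2. extend(1) → [θ0=0°, θ1=270°, e=2]
all 36 alternatives checked — unique.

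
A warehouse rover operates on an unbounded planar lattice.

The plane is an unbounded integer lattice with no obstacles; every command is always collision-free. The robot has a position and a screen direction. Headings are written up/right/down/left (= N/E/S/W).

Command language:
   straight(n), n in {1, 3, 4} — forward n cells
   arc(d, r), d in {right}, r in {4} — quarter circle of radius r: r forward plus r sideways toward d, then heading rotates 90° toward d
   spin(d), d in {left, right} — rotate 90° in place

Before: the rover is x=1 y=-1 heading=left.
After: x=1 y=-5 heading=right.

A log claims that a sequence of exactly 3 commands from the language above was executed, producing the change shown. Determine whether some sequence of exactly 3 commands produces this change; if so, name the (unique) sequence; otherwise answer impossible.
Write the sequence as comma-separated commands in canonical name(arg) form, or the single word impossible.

spin(left), straight(4), spin(left)

key: cell and facing (now E) both changed — the 3 commands mix motion and turning
begin: x=1 y=-1 heading=left
1. spin(left) → x=1 y=-1 heading=down
2. straight(4) → x=1 y=-5 heading=down
3. spin(left) → x=1 y=-5 heading=right
no rival 3-sequence matches.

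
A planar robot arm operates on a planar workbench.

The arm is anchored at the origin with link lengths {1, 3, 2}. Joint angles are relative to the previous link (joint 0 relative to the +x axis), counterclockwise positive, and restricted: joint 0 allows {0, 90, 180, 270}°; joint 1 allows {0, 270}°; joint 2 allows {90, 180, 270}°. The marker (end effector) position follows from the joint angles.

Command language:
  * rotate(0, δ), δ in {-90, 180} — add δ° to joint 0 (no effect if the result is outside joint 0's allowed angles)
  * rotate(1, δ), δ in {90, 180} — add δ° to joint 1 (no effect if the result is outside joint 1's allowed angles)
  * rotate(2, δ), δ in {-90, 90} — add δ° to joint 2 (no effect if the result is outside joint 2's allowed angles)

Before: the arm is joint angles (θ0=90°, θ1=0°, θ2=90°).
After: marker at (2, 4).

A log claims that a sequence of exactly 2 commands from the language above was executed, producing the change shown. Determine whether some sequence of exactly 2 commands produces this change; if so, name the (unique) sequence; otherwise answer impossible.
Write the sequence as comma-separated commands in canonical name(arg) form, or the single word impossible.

t0: joint angles (θ0=90°, θ1=0°, θ2=90°)
step 1 (rotate(2, 90)): joint angles (θ0=90°, θ1=0°, θ2=180°)
step 2 (rotate(2, 90)): joint angles (θ0=90°, θ1=0°, θ2=270°)
no other 2-command option fits: unique.

rotate(2, 90), rotate(2, 90)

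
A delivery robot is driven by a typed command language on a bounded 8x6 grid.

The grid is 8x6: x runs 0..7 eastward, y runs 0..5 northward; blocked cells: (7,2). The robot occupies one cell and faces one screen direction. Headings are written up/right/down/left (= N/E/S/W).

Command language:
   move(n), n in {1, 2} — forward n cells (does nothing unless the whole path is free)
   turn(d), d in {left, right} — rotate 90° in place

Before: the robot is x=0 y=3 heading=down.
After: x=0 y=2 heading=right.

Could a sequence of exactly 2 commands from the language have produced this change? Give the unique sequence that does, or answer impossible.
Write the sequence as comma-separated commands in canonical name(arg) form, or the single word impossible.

move(1), turn(left)

key: running turn(left) before move(1) would end elsewhere — order is forced
t0: x=0 y=3 heading=down
step 1 (move(1)): x=0 y=2 heading=down
step 2 (turn(left)): x=0 y=2 heading=right
all 16 alternatives checked — unique.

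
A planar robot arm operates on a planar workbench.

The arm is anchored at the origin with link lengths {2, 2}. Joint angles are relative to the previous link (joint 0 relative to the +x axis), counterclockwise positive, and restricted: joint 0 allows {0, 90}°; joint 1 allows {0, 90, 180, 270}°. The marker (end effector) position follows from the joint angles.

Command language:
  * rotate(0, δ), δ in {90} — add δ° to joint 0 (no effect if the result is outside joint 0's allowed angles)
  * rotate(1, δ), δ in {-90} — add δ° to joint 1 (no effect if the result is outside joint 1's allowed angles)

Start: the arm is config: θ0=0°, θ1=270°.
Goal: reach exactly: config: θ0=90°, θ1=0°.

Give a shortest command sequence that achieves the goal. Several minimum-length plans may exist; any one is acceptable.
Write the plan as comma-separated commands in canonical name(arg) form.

from: config: θ0=0°, θ1=270°
1. rotate(0, 90) → config: θ0=90°, θ1=270°
2. rotate(1, -90) → config: θ0=90°, θ1=180°
3. rotate(1, -90) → config: θ0=90°, θ1=90°
4. rotate(1, -90) → config: θ0=90°, θ1=0°
minimal: 4 command(s), checked below 4.

rotate(0, 90), rotate(1, -90), rotate(1, -90), rotate(1, -90)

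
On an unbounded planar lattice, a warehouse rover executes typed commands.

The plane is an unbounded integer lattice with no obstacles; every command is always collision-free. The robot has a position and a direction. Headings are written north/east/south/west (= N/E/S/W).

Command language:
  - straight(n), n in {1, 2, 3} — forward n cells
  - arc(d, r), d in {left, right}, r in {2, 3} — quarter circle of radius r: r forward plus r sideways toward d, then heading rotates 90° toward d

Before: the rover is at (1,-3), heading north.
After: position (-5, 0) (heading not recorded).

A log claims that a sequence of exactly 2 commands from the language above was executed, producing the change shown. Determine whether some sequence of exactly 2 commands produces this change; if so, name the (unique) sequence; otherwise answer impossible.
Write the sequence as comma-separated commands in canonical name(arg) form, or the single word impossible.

arc(left, 3), straight(3)

key: running straight(3) before arc(left, 3) would end elsewhere — order is forced
from: at (1,-3), heading north
1. arc(left, 3) → at (-2,0), heading west
2. straight(3) → at (-5,0), heading west
uniquely the one of 49 2-step routes that fits.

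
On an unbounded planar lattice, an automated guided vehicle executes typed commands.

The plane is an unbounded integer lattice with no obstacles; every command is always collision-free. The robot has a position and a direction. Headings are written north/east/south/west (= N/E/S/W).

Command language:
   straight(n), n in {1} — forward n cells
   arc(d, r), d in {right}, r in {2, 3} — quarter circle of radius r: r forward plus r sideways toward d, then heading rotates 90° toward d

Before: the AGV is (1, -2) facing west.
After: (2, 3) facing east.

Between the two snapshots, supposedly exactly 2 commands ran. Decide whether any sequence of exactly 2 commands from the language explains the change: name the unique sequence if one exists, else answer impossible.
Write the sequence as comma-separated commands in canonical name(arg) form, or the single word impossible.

arc(right, 2), arc(right, 3)

key: order matters: swapping arc(right, 2) and arc(right, 3) lands elsewhere
start: (1, -2) facing west
t=1 arc(right, 2) ⇒ (-1, 0) facing north
t=2 arc(right, 3) ⇒ (2, 3) facing east
all 9 alternatives checked — unique.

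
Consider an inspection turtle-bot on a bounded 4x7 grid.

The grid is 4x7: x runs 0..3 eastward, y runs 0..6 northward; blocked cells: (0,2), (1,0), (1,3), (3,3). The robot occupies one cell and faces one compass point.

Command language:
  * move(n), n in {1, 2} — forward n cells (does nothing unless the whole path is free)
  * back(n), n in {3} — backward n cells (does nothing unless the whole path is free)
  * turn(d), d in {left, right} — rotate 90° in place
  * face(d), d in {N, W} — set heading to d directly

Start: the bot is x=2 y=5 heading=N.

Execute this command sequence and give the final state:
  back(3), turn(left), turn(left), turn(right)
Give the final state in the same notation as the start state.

from: x=2 y=5 heading=N
t=1 back(3) ⇒ x=2 y=2 heading=N
t=2 turn(left) ⇒ x=2 y=2 heading=W
t=3 turn(left) ⇒ x=2 y=2 heading=S
t=4 turn(right) ⇒ x=2 y=2 heading=W

x=2 y=2 heading=W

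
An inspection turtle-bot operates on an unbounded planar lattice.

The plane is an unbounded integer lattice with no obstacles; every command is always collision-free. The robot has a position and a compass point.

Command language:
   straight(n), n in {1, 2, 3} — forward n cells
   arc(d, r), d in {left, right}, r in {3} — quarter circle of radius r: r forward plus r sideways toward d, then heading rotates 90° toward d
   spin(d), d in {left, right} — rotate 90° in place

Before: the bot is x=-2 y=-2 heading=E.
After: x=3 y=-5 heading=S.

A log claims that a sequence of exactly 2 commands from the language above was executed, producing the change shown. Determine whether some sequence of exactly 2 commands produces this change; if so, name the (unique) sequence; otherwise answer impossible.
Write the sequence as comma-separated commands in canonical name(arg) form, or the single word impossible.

straight(2), arc(right, 3)

key: position moved to (3,-5) AND the heading swung to S — translation plus rotation needed
from: x=-2 y=-2 heading=E
t=1 straight(2) ⇒ x=0 y=-2 heading=E
t=2 arc(right, 3) ⇒ x=3 y=-5 heading=S
no other 2-command option fits: unique.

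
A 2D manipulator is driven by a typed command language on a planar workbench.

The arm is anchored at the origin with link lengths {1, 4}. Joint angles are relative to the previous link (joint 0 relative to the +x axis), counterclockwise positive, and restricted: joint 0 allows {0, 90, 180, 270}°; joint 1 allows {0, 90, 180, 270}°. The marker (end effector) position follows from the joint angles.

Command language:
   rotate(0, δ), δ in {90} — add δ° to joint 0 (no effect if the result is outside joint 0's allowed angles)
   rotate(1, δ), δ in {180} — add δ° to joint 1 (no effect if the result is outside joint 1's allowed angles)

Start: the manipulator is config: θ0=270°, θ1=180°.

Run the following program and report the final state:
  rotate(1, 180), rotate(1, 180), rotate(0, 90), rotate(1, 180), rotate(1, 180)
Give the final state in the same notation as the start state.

config: θ0=0°, θ1=180°

initial: config: θ0=270°, θ1=180°
1. rotate(1, 180) → config: θ0=270°, θ1=0°
2. rotate(1, 180) → config: θ0=270°, θ1=180°
3. rotate(0, 90) → config: θ0=0°, θ1=180°
4. rotate(1, 180) → config: θ0=0°, θ1=0°
5. rotate(1, 180) → config: θ0=0°, θ1=180°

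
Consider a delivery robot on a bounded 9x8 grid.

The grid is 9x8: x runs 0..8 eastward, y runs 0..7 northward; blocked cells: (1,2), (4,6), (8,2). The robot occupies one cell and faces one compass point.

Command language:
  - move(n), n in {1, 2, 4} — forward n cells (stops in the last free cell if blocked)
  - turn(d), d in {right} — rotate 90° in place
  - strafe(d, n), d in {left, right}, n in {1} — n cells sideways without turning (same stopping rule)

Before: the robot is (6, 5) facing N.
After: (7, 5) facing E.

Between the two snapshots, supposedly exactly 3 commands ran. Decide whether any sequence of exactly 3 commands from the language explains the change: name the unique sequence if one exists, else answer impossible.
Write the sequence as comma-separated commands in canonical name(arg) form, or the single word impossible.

strafe(left, 1), turn(right), move(2)

key: position moved to (7,5) AND the heading swung to E — translation plus rotation needed
t0: (6, 5) facing N
t=1 strafe(left, 1) ⇒ (5, 5) facing N
t=2 turn(right) ⇒ (5, 5) facing E
t=3 move(2) ⇒ (7, 5) facing E
all 216 alternatives checked — unique.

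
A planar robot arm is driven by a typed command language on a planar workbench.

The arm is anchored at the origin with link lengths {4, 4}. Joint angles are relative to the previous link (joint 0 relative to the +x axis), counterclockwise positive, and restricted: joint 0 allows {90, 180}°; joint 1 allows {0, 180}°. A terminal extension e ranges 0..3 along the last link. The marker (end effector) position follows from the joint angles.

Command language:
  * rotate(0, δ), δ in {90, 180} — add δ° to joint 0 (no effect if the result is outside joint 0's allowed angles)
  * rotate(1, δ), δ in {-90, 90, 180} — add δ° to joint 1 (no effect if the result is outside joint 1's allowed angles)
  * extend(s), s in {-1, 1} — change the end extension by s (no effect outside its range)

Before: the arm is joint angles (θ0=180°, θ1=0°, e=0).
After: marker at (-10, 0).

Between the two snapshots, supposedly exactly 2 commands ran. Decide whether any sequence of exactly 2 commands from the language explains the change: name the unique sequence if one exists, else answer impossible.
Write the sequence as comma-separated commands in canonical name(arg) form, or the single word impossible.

extend(1), extend(1)

from: joint angles (θ0=180°, θ1=0°, e=0)
t=1 extend(1) ⇒ joint angles (θ0=180°, θ1=0°, e=1)
t=2 extend(1) ⇒ joint angles (θ0=180°, θ1=0°, e=2)
uniquely the one of 49 2-step routes that fits.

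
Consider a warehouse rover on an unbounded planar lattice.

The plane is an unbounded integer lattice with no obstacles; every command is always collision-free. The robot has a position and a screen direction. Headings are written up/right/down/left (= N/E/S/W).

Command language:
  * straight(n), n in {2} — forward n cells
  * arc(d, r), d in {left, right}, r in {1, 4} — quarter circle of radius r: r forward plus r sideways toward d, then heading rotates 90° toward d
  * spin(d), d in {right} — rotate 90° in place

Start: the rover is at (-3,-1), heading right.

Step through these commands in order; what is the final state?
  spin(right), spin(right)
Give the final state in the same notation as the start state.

at (-3,-1), heading left

t0: at (-3,-1), heading right
[1] after spin(right): at (-3,-1), heading down
[2] after spin(right): at (-3,-1), heading left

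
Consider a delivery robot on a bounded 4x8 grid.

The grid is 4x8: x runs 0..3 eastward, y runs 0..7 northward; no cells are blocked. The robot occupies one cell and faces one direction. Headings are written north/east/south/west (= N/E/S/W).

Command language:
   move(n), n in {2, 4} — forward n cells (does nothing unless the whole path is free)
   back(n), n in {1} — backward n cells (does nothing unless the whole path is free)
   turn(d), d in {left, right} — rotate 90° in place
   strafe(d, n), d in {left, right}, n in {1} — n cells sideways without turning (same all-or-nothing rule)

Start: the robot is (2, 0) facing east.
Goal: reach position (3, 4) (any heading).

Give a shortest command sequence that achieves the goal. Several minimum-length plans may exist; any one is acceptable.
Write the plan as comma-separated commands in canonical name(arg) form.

turn(left), move(4), strafe(right, 1)

from: (2, 0) facing east
[1] after turn(left): (2, 0) facing north
[2] after move(4): (2, 4) facing north
[3] after strafe(right, 1): (3, 4) facing north
minimal: 3 command(s), checked below 3.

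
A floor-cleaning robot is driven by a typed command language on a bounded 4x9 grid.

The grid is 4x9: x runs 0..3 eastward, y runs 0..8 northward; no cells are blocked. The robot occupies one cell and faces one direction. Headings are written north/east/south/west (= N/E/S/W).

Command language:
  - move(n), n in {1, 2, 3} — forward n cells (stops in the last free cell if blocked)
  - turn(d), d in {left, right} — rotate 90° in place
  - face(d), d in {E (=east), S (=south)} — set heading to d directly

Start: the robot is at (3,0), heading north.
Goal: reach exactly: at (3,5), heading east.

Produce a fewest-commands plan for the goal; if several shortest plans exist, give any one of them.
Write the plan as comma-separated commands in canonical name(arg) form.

move(2), move(3), turn(right)

from: at (3,0), heading north
[1] after move(2): at (3,2), heading north
[2] after move(3): at (3,5), heading north
[3] after turn(right): at (3,5), heading east
minimal: 3 command(s), checked below 3.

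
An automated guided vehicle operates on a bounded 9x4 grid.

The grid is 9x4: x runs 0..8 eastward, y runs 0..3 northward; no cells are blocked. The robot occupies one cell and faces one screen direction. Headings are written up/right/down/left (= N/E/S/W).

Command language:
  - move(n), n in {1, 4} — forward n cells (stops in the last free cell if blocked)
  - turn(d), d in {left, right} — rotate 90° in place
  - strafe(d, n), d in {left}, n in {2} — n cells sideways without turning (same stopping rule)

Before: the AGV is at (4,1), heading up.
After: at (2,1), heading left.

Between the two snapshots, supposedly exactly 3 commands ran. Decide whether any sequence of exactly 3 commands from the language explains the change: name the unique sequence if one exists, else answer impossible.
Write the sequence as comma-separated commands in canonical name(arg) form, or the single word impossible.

key: order matters: swapping turn(left) and move(1) lands elsewhere
initial: at (4,1), heading up
[1] after turn(left): at (4,1), heading left
[2] after move(1): at (3,1), heading left
[3] after move(1): at (2,1), heading left
no other 3-command option fits: unique.

turn(left), move(1), move(1)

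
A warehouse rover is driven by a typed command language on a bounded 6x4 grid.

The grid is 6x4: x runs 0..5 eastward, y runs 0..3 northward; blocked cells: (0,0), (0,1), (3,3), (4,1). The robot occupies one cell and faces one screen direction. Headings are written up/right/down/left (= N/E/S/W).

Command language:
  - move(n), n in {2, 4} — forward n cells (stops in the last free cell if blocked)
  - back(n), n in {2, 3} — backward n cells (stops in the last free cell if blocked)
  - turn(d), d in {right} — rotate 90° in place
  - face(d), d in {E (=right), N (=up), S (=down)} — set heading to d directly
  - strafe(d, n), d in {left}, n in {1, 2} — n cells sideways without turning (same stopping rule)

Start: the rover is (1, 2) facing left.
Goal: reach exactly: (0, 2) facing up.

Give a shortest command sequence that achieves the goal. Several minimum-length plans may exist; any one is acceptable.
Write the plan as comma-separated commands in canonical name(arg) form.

face(N), strafe(left, 1)

from: (1, 2) facing left
step 1 (face(N)): (1, 2) facing up
step 2 (strafe(left, 1)): (0, 2) facing up
nothing shorter than 2 reaches the goal.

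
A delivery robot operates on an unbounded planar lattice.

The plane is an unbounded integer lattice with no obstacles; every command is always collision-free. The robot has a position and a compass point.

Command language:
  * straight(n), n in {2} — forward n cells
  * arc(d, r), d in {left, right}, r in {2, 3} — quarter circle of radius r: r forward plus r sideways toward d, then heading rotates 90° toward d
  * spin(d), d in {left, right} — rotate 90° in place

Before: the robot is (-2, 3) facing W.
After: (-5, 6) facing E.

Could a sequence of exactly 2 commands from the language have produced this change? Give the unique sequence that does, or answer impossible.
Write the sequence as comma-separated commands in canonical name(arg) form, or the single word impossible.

key: running spin(right) before arc(right, 3) would end elsewhere — order is forced
start: (-2, 3) facing W
step 1 (arc(right, 3)): (-5, 6) facing N
step 2 (spin(right)): (-5, 6) facing E
all 49 alternatives checked — unique.

arc(right, 3), spin(right)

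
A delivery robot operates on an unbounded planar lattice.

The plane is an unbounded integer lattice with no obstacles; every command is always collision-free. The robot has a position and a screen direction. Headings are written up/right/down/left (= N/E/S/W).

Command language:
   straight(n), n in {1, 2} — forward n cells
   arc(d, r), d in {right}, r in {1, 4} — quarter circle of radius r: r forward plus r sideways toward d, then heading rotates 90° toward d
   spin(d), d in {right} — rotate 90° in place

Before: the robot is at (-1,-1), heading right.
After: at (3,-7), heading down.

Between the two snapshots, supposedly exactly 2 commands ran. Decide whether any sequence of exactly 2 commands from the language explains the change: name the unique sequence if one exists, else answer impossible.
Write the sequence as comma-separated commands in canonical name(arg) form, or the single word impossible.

key: order matters: swapping arc(right, 4) and straight(2) lands elsewhere
initial: at (-1,-1), heading right
[1] after arc(right, 4): at (3,-5), heading down
[2] after straight(2): at (3,-7), heading down
all 25 alternatives checked — unique.

arc(right, 4), straight(2)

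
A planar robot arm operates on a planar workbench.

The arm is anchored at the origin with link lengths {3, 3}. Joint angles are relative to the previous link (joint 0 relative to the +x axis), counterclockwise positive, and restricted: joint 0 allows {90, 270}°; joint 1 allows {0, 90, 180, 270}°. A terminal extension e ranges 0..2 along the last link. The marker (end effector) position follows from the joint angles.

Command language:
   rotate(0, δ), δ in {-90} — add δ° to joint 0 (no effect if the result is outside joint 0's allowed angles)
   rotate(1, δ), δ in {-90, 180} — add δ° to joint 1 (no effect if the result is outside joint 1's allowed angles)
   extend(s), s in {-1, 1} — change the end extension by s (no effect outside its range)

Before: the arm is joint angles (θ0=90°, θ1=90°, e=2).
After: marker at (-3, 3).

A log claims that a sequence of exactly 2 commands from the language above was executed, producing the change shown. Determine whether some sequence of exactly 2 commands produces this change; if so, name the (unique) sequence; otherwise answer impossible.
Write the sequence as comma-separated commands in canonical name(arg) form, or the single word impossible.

extend(-1), extend(-1)

begin: joint angles (θ0=90°, θ1=90°, e=2)
1. extend(-1) → joint angles (θ0=90°, θ1=90°, e=1)
2. extend(-1) → joint angles (θ0=90°, θ1=90°, e=0)
no other 2-command option fits: unique.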